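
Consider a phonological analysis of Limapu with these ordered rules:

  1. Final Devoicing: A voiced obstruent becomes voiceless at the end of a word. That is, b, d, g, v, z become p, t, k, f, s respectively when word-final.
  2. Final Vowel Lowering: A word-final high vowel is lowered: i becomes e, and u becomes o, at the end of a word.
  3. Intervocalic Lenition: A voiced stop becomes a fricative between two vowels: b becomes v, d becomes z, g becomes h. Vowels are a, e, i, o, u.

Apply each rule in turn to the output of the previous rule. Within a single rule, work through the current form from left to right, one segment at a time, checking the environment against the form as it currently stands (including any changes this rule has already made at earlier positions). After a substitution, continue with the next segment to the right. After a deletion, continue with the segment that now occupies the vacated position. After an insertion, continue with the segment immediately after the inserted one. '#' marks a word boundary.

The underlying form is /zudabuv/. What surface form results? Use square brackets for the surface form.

1 Final Devoicing: [zudabuv] → [zudabuf]
2 Final Vowel Lowering: no change — [zudabuf]
3 Intervocalic Lenition: [zudabuf] → [zuzavuf]

[zuzavuf]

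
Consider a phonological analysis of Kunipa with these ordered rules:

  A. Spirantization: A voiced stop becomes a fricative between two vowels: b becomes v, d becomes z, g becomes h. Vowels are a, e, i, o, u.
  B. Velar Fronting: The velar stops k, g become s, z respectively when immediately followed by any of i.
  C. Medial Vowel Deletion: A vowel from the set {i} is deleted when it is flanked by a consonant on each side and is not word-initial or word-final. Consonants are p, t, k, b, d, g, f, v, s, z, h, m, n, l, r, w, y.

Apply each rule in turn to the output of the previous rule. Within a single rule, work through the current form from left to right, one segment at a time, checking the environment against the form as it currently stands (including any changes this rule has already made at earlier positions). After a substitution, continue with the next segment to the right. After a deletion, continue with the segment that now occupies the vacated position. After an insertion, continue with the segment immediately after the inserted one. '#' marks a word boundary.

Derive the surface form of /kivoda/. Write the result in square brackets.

[svoza]

A Spirantization: [kivoda] → [kivoza]
B Velar Fronting: [kivoza] → [sivoza]
C Medial Vowel Deletion: [sivoza] → [svoza]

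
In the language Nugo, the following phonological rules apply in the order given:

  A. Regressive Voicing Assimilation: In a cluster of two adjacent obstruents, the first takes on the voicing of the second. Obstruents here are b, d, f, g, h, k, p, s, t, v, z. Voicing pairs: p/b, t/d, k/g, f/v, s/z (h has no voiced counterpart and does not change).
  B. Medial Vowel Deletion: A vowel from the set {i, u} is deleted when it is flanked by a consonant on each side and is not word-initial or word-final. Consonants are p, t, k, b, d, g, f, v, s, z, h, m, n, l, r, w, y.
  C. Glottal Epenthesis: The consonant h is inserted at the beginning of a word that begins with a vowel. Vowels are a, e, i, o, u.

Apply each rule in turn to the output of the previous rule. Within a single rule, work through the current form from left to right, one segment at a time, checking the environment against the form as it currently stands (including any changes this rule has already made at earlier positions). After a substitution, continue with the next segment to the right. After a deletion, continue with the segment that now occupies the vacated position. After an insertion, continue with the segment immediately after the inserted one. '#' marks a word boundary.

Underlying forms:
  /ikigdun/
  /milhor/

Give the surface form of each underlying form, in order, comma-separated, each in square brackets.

/ikigdun/:
  A Regressive Voicing Assimilation: no change — [ikigdun]
  B Medial Vowel Deletion: [ikigdun] → [ikgdn]
  C Glottal Epenthesis: [ikgdn] → [hikgdn]
/milhor/:
  A Regressive Voicing Assimilation: no change — [milhor]
  B Medial Vowel Deletion: [milhor] → [mlhor]
  C Glottal Epenthesis: no change — [mlhor]

[hikgdn], [mlhor]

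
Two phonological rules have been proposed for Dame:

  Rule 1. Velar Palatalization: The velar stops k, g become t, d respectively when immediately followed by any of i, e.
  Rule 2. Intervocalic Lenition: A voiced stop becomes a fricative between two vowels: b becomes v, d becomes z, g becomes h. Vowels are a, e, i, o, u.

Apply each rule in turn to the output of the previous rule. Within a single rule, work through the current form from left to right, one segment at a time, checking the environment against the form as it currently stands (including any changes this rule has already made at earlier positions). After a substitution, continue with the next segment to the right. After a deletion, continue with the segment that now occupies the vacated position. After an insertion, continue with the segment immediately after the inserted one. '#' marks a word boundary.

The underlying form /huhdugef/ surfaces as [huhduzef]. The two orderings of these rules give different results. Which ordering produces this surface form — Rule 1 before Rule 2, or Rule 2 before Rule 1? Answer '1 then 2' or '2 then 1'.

1 then 2

Order 1 then 2:
  1 Velar Palatalization: [huhdugef] → [huhdudef]
  2 Intervocalic Lenition: [huhdudef] → [huhduzef]
  result: [huhduzef]
Order 2 then 1:
  2 Intervocalic Lenition: [huhdugef] → [huhduhef]
  1 Velar Palatalization: no change — [huhduhef]
  result: [huhduhef]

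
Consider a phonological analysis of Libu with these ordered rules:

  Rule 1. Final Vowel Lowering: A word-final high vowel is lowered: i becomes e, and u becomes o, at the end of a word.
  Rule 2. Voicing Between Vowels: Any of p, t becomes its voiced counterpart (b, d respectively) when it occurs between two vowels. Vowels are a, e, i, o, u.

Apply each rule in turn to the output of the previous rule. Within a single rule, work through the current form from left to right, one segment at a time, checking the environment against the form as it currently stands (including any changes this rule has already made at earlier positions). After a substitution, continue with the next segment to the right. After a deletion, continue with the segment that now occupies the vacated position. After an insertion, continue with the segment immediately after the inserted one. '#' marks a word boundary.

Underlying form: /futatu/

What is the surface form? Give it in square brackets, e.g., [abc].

Rule 1 Final Vowel Lowering: [futatu] → [futato]
Rule 2 Voicing Between Vowels: [futato] → [fudado]

[fudado]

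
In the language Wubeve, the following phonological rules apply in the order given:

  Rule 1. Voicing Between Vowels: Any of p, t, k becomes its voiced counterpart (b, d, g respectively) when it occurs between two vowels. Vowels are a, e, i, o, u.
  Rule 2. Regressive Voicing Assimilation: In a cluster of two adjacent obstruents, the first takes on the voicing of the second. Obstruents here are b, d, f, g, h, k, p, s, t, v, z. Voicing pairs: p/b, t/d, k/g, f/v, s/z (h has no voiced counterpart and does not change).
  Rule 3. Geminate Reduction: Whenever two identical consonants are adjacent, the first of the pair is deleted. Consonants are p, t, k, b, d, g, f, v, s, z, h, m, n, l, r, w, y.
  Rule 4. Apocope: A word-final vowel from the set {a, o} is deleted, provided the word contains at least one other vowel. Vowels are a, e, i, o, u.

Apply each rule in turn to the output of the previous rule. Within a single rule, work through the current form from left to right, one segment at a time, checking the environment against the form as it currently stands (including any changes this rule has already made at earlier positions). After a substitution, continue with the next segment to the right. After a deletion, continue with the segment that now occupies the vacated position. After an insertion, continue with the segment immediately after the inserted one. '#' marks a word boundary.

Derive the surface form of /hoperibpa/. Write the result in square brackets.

[hoberip]

Rule 1 Voicing Between Vowels: [hoperibpa] → [hoberibpa]
Rule 2 Regressive Voicing Assimilation: [hoberibpa] → [hoberippa]
Rule 3 Geminate Reduction: [hoberippa] → [hoberipa]
Rule 4 Apocope: [hoberipa] → [hoberip]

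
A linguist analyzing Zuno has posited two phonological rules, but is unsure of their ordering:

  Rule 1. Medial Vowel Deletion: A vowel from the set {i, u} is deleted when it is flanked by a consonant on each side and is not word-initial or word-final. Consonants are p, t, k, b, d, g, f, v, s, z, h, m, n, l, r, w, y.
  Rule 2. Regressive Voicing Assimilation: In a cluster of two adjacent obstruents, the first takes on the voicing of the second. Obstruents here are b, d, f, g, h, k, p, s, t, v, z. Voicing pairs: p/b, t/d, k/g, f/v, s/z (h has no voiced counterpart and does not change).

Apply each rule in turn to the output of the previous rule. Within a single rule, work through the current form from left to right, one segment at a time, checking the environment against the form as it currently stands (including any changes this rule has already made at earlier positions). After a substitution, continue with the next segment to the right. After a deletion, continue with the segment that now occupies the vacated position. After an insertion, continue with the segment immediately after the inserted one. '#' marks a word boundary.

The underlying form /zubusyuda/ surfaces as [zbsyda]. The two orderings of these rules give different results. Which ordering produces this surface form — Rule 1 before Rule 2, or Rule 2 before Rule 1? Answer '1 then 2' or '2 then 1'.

Order 1 then 2:
  1 Medial Vowel Deletion: [zubusyuda] → [zbsyda]
  2 Regressive Voicing Assimilation: [zbsyda] → [zpsyda]
  result: [zpsyda]
Order 2 then 1:
  2 Regressive Voicing Assimilation: no change — [zubusyuda]
  1 Medial Vowel Deletion: [zubusyuda] → [zbsyda]
  result: [zbsyda]

2 then 1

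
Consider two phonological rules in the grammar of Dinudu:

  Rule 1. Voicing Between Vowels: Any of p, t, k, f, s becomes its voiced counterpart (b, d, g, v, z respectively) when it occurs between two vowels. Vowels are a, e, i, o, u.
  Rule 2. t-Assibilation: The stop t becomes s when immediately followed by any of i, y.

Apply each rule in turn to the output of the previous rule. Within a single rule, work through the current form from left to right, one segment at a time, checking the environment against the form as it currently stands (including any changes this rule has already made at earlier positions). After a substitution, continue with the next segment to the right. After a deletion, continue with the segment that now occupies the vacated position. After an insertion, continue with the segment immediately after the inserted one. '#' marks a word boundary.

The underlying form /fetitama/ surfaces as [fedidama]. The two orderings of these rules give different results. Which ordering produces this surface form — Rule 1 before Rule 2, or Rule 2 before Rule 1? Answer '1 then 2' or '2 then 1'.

1 then 2

Order 1 then 2:
  1 Voicing Between Vowels: [fetitama] → [fedidama]
  2 t-Assibilation: no change — [fedidama]
  result: [fedidama]
Order 2 then 1:
  2 t-Assibilation: [fetitama] → [fesitama]
  1 Voicing Between Vowels: [fesitama] → [fezidama]
  result: [fezidama]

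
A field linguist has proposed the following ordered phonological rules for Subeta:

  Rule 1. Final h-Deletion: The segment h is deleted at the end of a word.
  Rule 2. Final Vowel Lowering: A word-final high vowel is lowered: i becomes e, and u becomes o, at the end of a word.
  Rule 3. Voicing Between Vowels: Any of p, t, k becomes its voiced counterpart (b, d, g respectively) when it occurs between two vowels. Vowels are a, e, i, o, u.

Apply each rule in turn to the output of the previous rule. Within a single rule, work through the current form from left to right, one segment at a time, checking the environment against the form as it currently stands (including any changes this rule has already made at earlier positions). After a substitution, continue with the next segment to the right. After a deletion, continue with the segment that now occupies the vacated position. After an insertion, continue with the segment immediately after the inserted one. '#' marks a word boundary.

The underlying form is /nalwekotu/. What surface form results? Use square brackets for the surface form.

Rule 1 Final h-Deletion: no change — [nalwekotu]
Rule 2 Final Vowel Lowering: [nalwekotu] → [nalwekoto]
Rule 3 Voicing Between Vowels: [nalwekoto] → [nalwegodo]

[nalwegodo]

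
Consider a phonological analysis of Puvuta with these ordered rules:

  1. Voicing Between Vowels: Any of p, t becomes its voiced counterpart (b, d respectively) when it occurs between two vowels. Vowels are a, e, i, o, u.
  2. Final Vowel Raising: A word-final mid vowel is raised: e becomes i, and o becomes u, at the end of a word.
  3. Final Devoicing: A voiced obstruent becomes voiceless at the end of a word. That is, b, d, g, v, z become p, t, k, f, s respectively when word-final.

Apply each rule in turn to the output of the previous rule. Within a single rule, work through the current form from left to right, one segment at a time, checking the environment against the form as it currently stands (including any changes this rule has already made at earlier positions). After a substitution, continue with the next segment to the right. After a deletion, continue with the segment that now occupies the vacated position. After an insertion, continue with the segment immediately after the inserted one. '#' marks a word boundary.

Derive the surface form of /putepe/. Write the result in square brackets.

1 Voicing Between Vowels: [putepe] → [pudebe]
2 Final Vowel Raising: [pudebe] → [pudebi]
3 Final Devoicing: no change — [pudebi]

[pudebi]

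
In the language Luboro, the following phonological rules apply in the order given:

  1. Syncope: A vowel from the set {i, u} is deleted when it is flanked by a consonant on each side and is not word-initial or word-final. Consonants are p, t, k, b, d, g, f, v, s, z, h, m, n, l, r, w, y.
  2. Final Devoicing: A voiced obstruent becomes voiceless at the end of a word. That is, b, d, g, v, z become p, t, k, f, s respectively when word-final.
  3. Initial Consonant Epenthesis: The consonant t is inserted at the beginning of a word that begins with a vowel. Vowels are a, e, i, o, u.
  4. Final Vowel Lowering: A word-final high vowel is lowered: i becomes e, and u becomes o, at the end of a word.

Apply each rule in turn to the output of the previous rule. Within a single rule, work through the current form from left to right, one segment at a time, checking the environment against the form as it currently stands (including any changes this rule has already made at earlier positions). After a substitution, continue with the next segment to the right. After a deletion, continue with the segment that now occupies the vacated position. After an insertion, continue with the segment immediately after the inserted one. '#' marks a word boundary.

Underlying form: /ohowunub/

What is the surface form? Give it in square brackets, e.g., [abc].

[tohownp]

1 Syncope: [ohowunub] → [ohownb]
2 Final Devoicing: [ohownb] → [ohownp]
3 Initial Consonant Epenthesis: [ohownp] → [tohownp]
4 Final Vowel Lowering: no change — [tohownp]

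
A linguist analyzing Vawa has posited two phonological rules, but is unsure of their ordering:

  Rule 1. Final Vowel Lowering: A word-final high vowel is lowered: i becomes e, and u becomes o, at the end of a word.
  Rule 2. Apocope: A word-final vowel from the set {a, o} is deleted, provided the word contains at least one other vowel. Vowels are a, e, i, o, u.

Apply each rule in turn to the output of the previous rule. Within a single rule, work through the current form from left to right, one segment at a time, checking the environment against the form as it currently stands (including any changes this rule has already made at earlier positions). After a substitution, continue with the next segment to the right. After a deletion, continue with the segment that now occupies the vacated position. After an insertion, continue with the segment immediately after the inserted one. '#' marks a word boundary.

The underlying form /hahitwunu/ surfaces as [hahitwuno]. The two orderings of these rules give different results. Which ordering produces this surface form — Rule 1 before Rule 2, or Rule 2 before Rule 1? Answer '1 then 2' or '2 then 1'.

Order 1 then 2:
  1 Final Vowel Lowering: [hahitwunu] → [hahitwuno]
  2 Apocope: [hahitwuno] → [hahitwun]
  result: [hahitwun]
Order 2 then 1:
  2 Apocope: no change — [hahitwunu]
  1 Final Vowel Lowering: [hahitwunu] → [hahitwuno]
  result: [hahitwuno]

2 then 1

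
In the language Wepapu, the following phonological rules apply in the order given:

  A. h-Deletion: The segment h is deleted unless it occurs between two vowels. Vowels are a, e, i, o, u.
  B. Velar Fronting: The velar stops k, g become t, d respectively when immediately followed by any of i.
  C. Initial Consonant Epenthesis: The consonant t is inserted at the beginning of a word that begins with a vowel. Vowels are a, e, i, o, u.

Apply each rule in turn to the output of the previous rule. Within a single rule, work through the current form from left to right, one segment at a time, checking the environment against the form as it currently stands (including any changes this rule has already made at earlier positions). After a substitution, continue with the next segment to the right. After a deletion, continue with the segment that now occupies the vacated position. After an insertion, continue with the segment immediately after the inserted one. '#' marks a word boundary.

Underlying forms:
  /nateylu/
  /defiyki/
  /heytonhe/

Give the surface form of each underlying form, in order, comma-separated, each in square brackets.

[nateylu], [defiyti], [teytone]

/nateylu/:
  A h-Deletion: no change — [nateylu]
  B Velar Fronting: no change — [nateylu]
  C Initial Consonant Epenthesis: no change — [nateylu]
/defiyki/:
  A h-Deletion: no change — [defiyki]
  B Velar Fronting: [defiyki] → [defiyti]
  C Initial Consonant Epenthesis: no change — [defiyti]
/heytonhe/:
  A h-Deletion: [heytonhe] → [eytone]
  B Velar Fronting: no change — [eytone]
  C Initial Consonant Epenthesis: [eytone] → [teytone]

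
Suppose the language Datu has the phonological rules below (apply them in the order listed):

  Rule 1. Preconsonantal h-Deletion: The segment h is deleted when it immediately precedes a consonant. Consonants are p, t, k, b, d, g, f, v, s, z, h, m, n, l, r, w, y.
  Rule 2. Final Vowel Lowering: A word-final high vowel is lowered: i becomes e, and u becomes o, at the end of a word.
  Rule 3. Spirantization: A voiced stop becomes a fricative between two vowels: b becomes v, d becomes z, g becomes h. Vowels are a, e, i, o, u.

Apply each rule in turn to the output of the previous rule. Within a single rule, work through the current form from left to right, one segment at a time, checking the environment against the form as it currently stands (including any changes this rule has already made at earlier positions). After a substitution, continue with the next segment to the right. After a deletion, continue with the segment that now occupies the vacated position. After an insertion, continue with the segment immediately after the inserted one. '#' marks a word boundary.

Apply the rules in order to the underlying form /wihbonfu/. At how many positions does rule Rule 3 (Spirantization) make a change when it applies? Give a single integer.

1

Rule 1 Preconsonantal h-Deletion: [wihbonfu] → [wibonfu]
Rule 2 Final Vowel Lowering: [wibonfu] → [wibonfo]
Rule 3 Spirantization: [wibonfo] → [wivonfo]
Rule Rule 3 changed 1 position(s).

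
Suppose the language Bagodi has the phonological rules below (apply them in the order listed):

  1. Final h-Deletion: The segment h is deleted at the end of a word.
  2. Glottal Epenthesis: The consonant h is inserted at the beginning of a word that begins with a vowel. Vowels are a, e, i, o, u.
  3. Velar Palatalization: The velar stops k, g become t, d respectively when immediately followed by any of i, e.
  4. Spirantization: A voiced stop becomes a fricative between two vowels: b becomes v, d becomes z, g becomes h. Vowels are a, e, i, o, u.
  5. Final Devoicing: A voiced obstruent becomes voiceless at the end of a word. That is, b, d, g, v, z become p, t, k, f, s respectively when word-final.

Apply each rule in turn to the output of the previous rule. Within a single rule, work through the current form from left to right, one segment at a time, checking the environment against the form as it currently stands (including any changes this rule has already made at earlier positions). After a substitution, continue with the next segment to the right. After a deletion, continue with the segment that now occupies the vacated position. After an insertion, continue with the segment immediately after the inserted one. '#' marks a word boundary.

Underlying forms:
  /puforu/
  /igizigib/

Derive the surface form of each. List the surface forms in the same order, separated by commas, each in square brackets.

/puforu/:
  1 Final h-Deletion: no change — [puforu]
  2 Glottal Epenthesis: no change — [puforu]
  3 Velar Palatalization: no change — [puforu]
  4 Spirantization: no change — [puforu]
  5 Final Devoicing: no change — [puforu]
/igizigib/:
  1 Final h-Deletion: no change — [igizigib]
  2 Glottal Epenthesis: [igizigib] → [higizigib]
  3 Velar Palatalization: [higizigib] → [hidizidib]
  4 Spirantization: [hidizidib] → [hizizizib]
  5 Final Devoicing: [hizizizib] → [hizizizip]

[puforu], [hizizizip]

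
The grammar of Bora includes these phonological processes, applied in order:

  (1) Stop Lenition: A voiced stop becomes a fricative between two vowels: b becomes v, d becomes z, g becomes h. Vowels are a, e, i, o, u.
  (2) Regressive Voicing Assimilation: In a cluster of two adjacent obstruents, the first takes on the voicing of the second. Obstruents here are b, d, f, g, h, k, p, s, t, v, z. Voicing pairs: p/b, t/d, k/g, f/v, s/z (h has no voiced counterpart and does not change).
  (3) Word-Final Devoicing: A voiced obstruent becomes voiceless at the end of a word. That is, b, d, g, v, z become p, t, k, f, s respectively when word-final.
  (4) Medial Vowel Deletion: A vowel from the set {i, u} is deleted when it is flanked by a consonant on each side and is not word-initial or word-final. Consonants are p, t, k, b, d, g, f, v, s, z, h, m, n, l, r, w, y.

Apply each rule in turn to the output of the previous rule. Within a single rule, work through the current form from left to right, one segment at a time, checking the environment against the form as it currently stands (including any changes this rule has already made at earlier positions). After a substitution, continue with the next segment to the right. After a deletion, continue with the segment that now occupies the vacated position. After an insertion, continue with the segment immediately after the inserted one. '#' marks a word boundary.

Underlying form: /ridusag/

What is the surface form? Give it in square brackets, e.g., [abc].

[rzsak]

(1) Stop Lenition: [ridusag] → [rizusag]
(2) Regressive Voicing Assimilation: no change — [rizusag]
(3) Word-Final Devoicing: [rizusag] → [rizusak]
(4) Medial Vowel Deletion: [rizusak] → [rzsak]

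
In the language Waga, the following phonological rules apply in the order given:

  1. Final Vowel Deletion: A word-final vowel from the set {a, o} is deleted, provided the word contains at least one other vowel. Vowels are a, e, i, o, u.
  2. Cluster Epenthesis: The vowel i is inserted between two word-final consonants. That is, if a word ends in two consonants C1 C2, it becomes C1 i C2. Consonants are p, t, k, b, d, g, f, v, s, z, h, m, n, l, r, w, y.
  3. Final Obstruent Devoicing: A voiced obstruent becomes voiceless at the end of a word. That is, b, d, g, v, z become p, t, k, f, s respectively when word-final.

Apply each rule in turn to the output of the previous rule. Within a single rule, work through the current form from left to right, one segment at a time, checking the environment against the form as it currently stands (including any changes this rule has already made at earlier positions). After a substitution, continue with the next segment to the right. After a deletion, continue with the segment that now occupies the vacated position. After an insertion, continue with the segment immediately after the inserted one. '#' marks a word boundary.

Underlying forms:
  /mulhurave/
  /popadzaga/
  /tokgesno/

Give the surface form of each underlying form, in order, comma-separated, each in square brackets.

[mulhurave], [popadzak], [tokgesin]

/mulhurave/:
  1 Final Vowel Deletion: no change — [mulhurave]
  2 Cluster Epenthesis: no change — [mulhurave]
  3 Final Obstruent Devoicing: no change — [mulhurave]
/popadzaga/:
  1 Final Vowel Deletion: [popadzaga] → [popadzag]
  2 Cluster Epenthesis: no change — [popadzag]
  3 Final Obstruent Devoicing: [popadzag] → [popadzak]
/tokgesno/:
  1 Final Vowel Deletion: [tokgesno] → [tokgesn]
  2 Cluster Epenthesis: [tokgesn] → [tokgesin]
  3 Final Obstruent Devoicing: no change — [tokgesin]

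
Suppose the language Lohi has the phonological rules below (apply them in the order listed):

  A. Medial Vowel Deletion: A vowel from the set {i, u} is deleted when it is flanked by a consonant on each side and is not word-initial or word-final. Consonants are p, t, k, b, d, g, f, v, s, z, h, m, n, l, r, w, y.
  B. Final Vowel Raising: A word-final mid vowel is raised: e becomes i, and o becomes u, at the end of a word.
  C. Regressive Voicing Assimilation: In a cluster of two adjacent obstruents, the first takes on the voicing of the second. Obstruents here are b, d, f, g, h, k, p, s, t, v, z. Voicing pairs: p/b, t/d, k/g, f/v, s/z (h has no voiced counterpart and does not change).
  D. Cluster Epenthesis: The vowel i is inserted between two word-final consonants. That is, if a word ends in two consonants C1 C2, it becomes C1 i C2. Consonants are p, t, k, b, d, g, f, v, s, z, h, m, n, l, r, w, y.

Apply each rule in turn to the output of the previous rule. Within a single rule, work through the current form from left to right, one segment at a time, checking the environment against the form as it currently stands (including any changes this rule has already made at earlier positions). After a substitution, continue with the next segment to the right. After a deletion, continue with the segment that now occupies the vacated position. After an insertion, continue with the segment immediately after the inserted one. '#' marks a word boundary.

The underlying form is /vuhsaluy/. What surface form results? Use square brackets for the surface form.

A Medial Vowel Deletion: [vuhsaluy] → [vhsaly]
B Final Vowel Raising: no change — [vhsaly]
C Regressive Voicing Assimilation: [vhsaly] → [fhsaly]
D Cluster Epenthesis: [fhsaly] → [fhsaliy]

[fhsaliy]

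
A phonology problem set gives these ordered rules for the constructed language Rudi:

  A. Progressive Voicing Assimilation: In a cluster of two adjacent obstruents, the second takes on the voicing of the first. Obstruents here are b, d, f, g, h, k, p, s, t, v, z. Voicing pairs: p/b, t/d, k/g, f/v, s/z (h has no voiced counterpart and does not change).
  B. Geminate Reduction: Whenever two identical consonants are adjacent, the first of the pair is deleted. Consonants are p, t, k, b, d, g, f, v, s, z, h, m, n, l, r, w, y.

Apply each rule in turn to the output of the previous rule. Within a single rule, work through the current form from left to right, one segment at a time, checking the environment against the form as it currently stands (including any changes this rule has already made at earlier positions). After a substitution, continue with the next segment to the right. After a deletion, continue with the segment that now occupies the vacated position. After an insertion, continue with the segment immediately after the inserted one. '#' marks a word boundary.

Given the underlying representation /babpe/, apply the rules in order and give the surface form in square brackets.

[babe]

A Progressive Voicing Assimilation: [babpe] → [babbe]
B Geminate Reduction: [babbe] → [babe]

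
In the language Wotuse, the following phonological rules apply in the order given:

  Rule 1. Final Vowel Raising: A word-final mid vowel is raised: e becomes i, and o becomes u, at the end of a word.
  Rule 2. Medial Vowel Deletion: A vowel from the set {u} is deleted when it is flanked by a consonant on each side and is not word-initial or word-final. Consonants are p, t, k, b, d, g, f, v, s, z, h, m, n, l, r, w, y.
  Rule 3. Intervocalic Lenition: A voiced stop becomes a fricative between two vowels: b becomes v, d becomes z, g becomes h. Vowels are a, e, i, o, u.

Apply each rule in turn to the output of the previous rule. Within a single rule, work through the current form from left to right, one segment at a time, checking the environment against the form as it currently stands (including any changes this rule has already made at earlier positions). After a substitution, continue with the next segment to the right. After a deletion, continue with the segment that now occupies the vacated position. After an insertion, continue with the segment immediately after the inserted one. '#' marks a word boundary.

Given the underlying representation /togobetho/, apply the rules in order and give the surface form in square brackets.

[tohovethu]

Rule 1 Final Vowel Raising: [togobetho] → [togobethu]
Rule 2 Medial Vowel Deletion: no change — [togobethu]
Rule 3 Intervocalic Lenition: [togobethu] → [tohovethu]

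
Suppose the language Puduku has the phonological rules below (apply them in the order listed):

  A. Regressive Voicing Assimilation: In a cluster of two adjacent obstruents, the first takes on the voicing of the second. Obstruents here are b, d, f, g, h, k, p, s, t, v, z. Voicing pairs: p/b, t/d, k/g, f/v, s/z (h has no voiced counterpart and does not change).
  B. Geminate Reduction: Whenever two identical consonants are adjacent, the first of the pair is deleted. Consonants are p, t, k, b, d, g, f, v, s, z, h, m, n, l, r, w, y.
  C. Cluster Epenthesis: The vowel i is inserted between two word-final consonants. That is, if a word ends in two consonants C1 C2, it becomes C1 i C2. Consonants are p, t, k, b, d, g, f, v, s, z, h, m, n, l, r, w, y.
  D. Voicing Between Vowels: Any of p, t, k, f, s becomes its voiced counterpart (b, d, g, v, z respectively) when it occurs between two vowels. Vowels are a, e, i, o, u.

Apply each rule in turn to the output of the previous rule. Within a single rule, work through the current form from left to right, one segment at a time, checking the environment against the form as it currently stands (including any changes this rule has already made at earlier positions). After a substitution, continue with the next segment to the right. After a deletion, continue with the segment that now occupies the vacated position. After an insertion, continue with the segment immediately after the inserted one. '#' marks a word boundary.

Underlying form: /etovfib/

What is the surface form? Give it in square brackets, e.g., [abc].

[edovib]

A Regressive Voicing Assimilation: [etovfib] → [etoffib]
B Geminate Reduction: [etoffib] → [etofib]
C Cluster Epenthesis: no change — [etofib]
D Voicing Between Vowels: [etofib] → [edovib]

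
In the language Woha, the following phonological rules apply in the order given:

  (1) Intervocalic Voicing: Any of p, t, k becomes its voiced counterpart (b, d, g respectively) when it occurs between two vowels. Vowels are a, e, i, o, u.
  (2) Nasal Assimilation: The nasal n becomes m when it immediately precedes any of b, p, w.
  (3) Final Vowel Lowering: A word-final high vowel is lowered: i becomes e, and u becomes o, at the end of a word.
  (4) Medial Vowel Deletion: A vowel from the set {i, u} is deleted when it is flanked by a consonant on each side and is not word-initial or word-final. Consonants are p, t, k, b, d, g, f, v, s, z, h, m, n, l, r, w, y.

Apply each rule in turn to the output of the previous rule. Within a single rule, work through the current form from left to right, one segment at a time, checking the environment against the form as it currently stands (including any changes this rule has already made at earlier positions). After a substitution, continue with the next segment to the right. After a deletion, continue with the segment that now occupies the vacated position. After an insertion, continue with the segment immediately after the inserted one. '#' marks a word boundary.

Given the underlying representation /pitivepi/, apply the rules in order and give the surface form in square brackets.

(1) Intervocalic Voicing: [pitivepi] → [pidivebi]
(2) Nasal Assimilation: no change — [pidivebi]
(3) Final Vowel Lowering: [pidivebi] → [pidivebe]
(4) Medial Vowel Deletion: [pidivebe] → [pdvebe]

[pdvebe]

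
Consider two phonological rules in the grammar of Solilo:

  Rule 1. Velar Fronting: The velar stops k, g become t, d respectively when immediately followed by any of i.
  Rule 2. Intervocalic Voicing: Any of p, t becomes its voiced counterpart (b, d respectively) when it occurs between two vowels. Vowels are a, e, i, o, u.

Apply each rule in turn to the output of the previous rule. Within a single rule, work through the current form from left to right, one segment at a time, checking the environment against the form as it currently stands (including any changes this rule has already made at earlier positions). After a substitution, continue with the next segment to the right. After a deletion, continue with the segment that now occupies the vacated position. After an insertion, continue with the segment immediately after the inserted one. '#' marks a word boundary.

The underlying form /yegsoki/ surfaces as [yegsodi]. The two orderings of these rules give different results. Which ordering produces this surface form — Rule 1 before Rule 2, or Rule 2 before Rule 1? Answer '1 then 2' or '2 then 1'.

Order 1 then 2:
  1 Velar Fronting: [yegsoki] → [yegsoti]
  2 Intervocalic Voicing: [yegsoti] → [yegsodi]
  result: [yegsodi]
Order 2 then 1:
  2 Intervocalic Voicing: no change — [yegsoki]
  1 Velar Fronting: [yegsoki] → [yegsoti]
  result: [yegsoti]

1 then 2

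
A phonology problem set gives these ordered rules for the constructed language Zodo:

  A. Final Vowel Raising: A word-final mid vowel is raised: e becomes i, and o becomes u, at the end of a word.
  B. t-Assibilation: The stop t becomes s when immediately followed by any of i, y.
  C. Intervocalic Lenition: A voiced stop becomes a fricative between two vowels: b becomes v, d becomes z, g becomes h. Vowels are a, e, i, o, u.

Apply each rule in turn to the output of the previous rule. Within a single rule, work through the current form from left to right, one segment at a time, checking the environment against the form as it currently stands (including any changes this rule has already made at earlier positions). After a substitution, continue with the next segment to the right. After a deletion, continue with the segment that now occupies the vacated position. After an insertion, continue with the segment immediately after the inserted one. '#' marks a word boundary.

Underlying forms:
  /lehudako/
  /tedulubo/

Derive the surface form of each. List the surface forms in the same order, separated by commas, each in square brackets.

/lehudako/:
  A Final Vowel Raising: [lehudako] → [lehudaku]
  B t-Assibilation: no change — [lehudaku]
  C Intervocalic Lenition: [lehudaku] → [lehuzaku]
/tedulubo/:
  A Final Vowel Raising: [tedulubo] → [tedulubu]
  B t-Assibilation: no change — [tedulubu]
  C Intervocalic Lenition: [tedulubu] → [tezuluvu]

[lehuzaku], [tezuluvu]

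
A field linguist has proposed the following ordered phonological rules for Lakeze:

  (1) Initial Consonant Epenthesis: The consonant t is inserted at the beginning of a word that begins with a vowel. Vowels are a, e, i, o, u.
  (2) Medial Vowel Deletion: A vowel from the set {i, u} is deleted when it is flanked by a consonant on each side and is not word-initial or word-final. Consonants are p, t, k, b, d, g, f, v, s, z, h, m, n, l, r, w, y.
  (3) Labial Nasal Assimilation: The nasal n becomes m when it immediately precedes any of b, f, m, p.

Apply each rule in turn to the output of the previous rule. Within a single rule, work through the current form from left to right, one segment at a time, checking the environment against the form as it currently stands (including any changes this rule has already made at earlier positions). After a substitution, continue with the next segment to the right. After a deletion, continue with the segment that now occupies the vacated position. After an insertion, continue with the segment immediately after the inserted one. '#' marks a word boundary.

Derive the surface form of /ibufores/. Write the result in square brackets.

(1) Initial Consonant Epenthesis: [ibufores] → [tibufores]
(2) Medial Vowel Deletion: [tibufores] → [tbfores]
(3) Labial Nasal Assimilation: no change — [tbfores]

[tbfores]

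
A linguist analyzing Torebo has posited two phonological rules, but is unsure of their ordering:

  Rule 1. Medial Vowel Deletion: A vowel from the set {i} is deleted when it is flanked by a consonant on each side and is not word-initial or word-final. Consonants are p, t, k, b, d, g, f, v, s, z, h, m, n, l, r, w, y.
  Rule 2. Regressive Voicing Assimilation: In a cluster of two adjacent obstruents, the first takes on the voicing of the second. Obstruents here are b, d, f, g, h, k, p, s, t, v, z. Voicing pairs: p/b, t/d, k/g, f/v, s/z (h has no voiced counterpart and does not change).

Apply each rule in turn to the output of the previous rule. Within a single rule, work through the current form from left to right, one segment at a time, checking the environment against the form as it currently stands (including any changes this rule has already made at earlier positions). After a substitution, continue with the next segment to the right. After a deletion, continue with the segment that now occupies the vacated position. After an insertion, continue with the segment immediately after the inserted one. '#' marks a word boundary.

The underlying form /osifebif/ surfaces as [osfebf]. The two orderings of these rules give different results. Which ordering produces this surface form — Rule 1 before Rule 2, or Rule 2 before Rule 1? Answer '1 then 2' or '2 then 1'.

2 then 1

Order 1 then 2:
  1 Medial Vowel Deletion: [osifebif] → [osfebf]
  2 Regressive Voicing Assimilation: [osfebf] → [osfepf]
  result: [osfepf]
Order 2 then 1:
  2 Regressive Voicing Assimilation: no change — [osifebif]
  1 Medial Vowel Deletion: [osifebif] → [osfebf]
  result: [osfebf]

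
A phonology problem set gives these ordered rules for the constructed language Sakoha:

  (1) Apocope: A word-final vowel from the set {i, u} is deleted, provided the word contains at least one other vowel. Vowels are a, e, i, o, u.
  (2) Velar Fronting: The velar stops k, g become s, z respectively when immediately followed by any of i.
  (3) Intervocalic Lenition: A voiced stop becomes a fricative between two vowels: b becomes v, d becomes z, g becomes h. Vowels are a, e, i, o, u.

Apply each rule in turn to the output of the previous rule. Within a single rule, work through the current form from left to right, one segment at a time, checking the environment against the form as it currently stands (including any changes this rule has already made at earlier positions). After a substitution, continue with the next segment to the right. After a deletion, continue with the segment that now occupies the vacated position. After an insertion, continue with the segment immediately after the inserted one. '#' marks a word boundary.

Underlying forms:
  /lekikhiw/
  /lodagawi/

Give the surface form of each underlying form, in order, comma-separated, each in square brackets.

/lekikhiw/:
  (1) Apocope: no change — [lekikhiw]
  (2) Velar Fronting: [lekikhiw] → [lesikhiw]
  (3) Intervocalic Lenition: no change — [lesikhiw]
/lodagawi/:
  (1) Apocope: [lodagawi] → [lodagaw]
  (2) Velar Fronting: no change — [lodagaw]
  (3) Intervocalic Lenition: [lodagaw] → [lozahaw]

[lesikhiw], [lozahaw]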